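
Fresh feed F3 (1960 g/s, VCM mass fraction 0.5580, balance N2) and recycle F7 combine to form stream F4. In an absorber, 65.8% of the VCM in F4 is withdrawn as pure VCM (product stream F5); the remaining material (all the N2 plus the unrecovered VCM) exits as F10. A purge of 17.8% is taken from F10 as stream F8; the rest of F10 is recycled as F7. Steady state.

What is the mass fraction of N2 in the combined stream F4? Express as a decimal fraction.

N2 enters only via F3 and leaves only via the purge: 1960×0.442 = 0.178×(N2 in F10), and the absorber passes all N2, so N2 in F4 = N2 in F10 = 4867 g/s.
VCM in F4: m_A = 1960×0.558 + (1−0.178)·(1−0.658)·m_A, so m_A = 1093.7/0.7189 = 1521.4 g/s.
F4 = 1521.4 + 4867 = 6388.3 g/s.
N2 fraction in F4 = 4867/6388.3 = 0.7619.

0.7619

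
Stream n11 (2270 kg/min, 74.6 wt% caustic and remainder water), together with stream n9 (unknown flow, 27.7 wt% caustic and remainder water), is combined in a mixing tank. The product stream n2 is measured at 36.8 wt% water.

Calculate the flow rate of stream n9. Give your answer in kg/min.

729 kg/min

Let n9 be the unknown flow. Total out = 2270 + n9.
water balance: 576.58 + 0.723·n9 = 0.368·(2270 + n9)
(0.723 − 0.368)·n9 = 0.368×2270 − 576.58 = 258.78
n9 = 258.78 / 0.355 = 728.96 kg/min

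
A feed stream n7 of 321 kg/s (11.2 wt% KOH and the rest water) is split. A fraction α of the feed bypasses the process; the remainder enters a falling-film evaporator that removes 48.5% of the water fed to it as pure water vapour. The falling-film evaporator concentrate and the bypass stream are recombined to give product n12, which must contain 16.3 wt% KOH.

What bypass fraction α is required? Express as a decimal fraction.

0.274

All 321×0.112 = 35.952 kg/s of KOH reaches n12, so n12 = 35.952/0.163 = 220.56 kg/s and vapour = 100.44 kg/s.
The evaporator receives (1−α)·321 of feed at 0.888 water and removes 0.485 of that water:
0.485×0.888×(1−α)×321 = 100.44
(1−α) = 100.44/138.25 = 0.7265;  α = 0.2735.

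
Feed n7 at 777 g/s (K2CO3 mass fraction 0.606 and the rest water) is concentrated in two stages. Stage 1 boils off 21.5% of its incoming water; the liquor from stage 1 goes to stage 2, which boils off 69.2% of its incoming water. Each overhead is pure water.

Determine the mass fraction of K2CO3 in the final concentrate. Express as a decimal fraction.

water in feed = 777×0.394 = 306.14 g/s.
After stage 1: water left = (1−0.215)×306.14 = 240.32; stream total = 711.18 g/s.
After stage 2: water left = (1−0.692)×240.32 = 74.018; final concentrate = 544.88 g/s.
K2CO3 fraction = 470.86/544.88 = 0.864.

0.864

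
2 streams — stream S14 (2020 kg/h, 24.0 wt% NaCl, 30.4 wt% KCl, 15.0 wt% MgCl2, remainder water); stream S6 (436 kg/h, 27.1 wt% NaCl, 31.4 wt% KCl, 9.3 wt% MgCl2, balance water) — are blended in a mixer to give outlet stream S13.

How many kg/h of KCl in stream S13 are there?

751 kg/h

KCl out = KCl in = 2020×0.304 + 436×0.314 = 750.98 kg/h.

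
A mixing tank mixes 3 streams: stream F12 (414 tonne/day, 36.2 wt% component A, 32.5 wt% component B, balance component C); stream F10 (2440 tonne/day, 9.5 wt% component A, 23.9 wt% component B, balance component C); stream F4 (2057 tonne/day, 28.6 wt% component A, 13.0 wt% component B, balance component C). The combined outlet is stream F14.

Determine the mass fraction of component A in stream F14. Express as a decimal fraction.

0.198

Total flow out = 414 + 2440 + 2057 = 4911 tonne/day.
component A in = 414×0.362 + 2440×0.095 + 2057×0.286 = 969.97 tonne/day.
component A mass fraction in F14 = 969.97/4911 = 0.198.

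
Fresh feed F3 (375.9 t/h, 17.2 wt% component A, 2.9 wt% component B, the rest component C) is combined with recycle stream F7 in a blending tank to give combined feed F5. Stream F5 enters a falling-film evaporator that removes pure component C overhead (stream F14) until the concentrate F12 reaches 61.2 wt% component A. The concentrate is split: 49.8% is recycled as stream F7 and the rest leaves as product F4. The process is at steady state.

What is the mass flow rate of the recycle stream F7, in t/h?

Overall component A balance (none leaves overhead): component A in fresh feed = component A in product, i.e. 375.9×0.172 = (1−0.498)·F12·0.612.
F12 = 64.655/(0.612×0.502) = 210.45 t/h.
Recycle F7 = 0.498×210.45 = 104.8 t/h.

104.8 t/h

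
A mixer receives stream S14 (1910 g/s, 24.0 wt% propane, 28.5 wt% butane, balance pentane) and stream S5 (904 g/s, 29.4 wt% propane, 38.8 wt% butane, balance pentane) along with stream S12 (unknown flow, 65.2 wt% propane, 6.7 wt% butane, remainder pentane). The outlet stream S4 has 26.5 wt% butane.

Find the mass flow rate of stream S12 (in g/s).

754.5 g/s

Let S12 be the unknown flow. Total out = 2814 + S12.
butane balance: 895.1 + 0.067·S12 = 0.265·(2814 + S12)
(0.067 − 0.265)·S12 = 0.265×2814 − 895.1 = -149.39
S12 = -149.39 / -0.198 = 754.51 g/s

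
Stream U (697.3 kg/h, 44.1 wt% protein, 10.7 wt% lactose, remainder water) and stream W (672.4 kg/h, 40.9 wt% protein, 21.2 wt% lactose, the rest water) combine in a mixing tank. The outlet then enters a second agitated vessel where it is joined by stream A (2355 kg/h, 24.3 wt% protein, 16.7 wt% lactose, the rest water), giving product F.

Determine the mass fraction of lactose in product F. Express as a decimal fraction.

0.1639

Overall, product flow = 3724.7 kg/h.
lactose in = 697.3×0.107 + 672.4×0.212 + 2355×0.167 = 610.44 kg/h.
lactose fraction in F = 0.1639.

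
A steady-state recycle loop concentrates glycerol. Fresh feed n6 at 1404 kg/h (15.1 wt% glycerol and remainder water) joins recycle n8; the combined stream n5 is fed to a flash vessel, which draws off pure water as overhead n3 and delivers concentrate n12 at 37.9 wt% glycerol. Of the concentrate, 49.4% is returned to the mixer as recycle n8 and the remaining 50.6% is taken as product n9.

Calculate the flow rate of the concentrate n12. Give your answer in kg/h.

1105 kg/h

Overall glycerol balance (none leaves overhead): glycerol in fresh feed = glycerol in product, i.e. 1404×0.151 = (1−0.494)·n12·0.379.
n12 = 212/(0.379×0.506) = 1105.5 kg/h.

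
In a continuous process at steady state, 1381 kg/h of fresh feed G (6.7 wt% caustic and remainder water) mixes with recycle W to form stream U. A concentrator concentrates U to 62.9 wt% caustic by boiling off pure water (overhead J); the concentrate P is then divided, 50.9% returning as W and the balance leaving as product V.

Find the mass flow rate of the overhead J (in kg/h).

Overall caustic balance (none leaves overhead): caustic in fresh feed = caustic in product, i.e. 1381×0.067 = (1−0.509)·P·0.629.
P = 92.527/(0.629×0.491) = 299.6 kg/h.
Recycle W = 0.509×299.6 = 152.49 kg/h.
Combined feed U = 1381 + 152.49 = 1533.5 kg/h.
Overhead J = U − P = 1533.5 − 299.6 = 1233.9 kg/h.

1234 kg/h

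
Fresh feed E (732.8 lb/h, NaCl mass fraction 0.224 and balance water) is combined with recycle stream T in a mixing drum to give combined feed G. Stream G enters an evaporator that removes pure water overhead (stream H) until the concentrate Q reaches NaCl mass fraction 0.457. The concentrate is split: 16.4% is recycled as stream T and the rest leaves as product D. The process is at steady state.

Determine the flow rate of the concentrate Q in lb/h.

429.6 lb/h

Overall NaCl balance (none leaves overhead): NaCl in fresh feed = NaCl in product, i.e. 732.8×0.224 = (1−0.164)·Q·0.457.
Q = 164.15/(0.457×0.836) = 429.65 lb/h.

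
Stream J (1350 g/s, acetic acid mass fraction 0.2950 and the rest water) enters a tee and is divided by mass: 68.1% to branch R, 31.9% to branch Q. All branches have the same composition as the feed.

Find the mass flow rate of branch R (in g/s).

Branch R flow = 0.681×1350 = 919.35 g/s.

919.4 g/s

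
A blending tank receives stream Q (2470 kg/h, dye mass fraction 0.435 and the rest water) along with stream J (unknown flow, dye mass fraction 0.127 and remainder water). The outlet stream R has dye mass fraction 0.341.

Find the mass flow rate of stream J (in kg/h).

Let J be the unknown flow. Total out = 2470 + J.
dye balance: 1074.5 + 0.127·J = 0.341·(2470 + J)
(0.127 − 0.341)·J = 0.341×2470 − 1074.5 = -232.18
J = -232.18 / -0.214 = 1085 kg/h

1085 kg/h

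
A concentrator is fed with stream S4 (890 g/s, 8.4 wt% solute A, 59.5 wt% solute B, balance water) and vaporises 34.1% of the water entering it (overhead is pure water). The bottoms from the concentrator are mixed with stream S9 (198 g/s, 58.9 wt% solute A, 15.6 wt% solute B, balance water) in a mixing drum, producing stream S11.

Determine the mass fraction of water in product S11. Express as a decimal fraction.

0.241

Vapour removed = 0.341×0.321×890 = 97.42 g/s; concentrate = 792.58 g/s.
water reaching the mixer = 188.27 (from concentrate) + 198×0.255 = 238.76 g/s.
Product flow = 792.58 + 198 = 990.58 g/s; water fraction = 0.241.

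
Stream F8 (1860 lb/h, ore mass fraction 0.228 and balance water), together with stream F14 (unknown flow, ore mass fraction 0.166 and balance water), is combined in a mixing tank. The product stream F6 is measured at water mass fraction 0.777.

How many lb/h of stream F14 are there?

163.2 lb/h

Let F14 be the unknown flow. Total out = 1860 + F14.
water balance: 1435.9 + 0.834·F14 = 0.777·(1860 + F14)
(0.834 − 0.777)·F14 = 0.777×1860 − 1435.9 = 9.3
F14 = 9.3 / 0.057 = 163.16 lb/h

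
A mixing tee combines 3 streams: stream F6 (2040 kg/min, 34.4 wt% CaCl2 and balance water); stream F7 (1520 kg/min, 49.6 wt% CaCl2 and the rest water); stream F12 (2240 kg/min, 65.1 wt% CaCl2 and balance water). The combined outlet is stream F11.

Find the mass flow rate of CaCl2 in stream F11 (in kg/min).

2914 kg/min

CaCl2 out = CaCl2 in = 2040×0.344 + 1520×0.496 + 2240×0.651 = 2913.9 kg/min.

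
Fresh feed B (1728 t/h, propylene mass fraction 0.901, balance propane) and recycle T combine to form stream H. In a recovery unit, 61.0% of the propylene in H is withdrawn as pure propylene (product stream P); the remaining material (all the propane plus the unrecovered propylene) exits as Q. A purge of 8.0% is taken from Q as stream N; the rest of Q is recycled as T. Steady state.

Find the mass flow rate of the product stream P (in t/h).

propylene in H: m_A = 1728×0.901 + (1−0.080)·(1−0.610)·m_A, so m_A = 1556.9/0.6412 = 2428.1 t/h.
Product P = 0.610×2428.1 = 1481.2 t/h.

1481 t/h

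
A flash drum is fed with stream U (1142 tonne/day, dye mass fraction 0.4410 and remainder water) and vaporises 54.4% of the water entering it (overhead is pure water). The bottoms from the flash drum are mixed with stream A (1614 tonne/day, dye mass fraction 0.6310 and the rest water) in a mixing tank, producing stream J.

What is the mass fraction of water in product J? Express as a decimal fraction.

Vapour removed = 0.544×0.559×1142 = 347.28 tonne/day; concentrate = 794.72 tonne/day.
water reaching the mixer = 291.1 (from concentrate) + 1614×0.369 = 886.67 tonne/day.
Product flow = 794.72 + 1614 = 2408.7 tonne/day; water fraction = 0.3681.

0.3681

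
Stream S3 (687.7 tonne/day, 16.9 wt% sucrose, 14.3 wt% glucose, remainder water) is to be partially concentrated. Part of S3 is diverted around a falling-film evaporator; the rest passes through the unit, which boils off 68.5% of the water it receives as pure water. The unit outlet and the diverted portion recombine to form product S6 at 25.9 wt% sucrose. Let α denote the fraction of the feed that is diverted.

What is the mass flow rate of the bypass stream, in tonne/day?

180.6 tonne/day

All 687.7×0.169 = 116.22 tonne/day of sucrose reaches S6, so S6 = 116.22/0.259 = 448.73 tonne/day and vapour = 238.97 tonne/day.
The evaporator receives (1−α)·687.7 of feed at 0.688 water and removes 0.685 of that water:
0.685×0.688×(1−α)×687.7 = 238.97
(1−α) = 238.97/324.1 = 0.7373;  α = 0.2627.
Bypass flow = 0.2627×687.7 = 180.64 tonne/day.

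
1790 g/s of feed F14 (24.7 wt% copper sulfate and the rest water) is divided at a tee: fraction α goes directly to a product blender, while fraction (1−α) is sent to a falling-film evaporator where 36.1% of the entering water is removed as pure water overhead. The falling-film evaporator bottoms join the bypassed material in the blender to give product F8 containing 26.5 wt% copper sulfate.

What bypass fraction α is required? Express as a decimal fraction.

0.750

All 1790×0.247 = 442.13 g/s of copper sulfate reaches F8, so F8 = 442.13/0.265 = 1668.4 g/s and vapour = 121.58 g/s.
The evaporator receives (1−α)·1790 of feed at 0.753 water and removes 0.361 of that water:
0.361×0.753×(1−α)×1790 = 121.58
(1−α) = 121.58/486.58 = 0.2499;  α = 0.7501.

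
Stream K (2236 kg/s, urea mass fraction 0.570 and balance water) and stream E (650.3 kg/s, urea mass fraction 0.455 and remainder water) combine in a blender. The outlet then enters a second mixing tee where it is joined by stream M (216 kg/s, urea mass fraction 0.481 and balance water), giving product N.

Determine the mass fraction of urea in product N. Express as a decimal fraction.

0.540

Overall, product flow = 3102.3 kg/s.
urea in = 2236×0.570 + 650.3×0.455 + 216×0.481 = 1674.3 kg/s.
urea fraction in N = 0.540.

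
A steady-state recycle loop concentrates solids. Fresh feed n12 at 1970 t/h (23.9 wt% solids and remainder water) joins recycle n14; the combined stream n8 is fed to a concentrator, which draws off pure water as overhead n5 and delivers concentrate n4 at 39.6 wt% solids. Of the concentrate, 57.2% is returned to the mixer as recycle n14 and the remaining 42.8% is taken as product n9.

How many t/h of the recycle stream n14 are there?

Overall solids balance (none leaves overhead): solids in fresh feed = solids in product, i.e. 1970×0.239 = (1−0.572)·n4·0.396.
n4 = 470.83/(0.396×0.428) = 2778 t/h.
Recycle n14 = 0.572×2778 = 1589 t/h.

1589 t/h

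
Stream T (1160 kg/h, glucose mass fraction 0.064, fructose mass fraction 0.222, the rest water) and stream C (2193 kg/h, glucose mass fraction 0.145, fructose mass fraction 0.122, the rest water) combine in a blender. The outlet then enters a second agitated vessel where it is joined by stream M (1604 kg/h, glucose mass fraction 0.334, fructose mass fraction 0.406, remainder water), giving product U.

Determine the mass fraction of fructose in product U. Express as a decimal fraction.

Overall, product flow = 4957 kg/h.
fructose in = 1160×0.222 + 2193×0.122 + 1604×0.406 = 1176.3 kg/h.
fructose fraction in U = 0.237.

0.237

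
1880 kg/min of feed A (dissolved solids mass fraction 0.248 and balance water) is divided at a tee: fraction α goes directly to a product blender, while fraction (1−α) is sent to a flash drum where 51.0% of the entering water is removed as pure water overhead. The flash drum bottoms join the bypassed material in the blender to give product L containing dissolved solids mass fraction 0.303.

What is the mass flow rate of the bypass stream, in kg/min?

990.2 kg/min

All 1880×0.248 = 466.24 kg/min of dissolved solids reaches L, so L = 466.24/0.303 = 1538.7 kg/min and vapour = 341.25 kg/min.
The evaporator receives (1−α)·1880 of feed at 0.752 water and removes 0.510 of that water:
0.510×0.752×(1−α)×1880 = 341.25
(1−α) = 341.25/721.02 = 0.4733;  α = 0.5267.
Bypass flow = 0.5267×1880 = 990.21 kg/min.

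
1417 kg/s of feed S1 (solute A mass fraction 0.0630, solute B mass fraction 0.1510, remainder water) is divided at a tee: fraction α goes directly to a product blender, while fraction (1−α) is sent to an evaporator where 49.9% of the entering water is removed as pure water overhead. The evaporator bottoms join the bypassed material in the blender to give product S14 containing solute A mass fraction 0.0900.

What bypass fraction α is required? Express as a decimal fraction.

All 1417×0.063 = 89.271 kg/s of solute A reaches S14, so S14 = 89.271/0.090 = 991.9 kg/s and vapour = 425.1 kg/s.
The evaporator receives (1−α)·1417 of feed at 0.786 water and removes 0.499 of that water:
0.499×0.786×(1−α)×1417 = 425.1
(1−α) = 425.1/555.77 = 0.7649;  α = 0.2351.

0.235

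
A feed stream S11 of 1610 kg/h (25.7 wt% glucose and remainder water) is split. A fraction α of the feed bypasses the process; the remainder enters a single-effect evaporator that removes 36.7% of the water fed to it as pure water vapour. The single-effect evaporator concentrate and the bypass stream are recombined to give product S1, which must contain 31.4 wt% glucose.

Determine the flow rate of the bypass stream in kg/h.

All 1610×0.257 = 413.77 kg/h of glucose reaches S1, so S1 = 413.77/0.314 = 1317.7 kg/h and vapour = 292.26 kg/h.
The evaporator receives (1−α)·1610 of feed at 0.743 water and removes 0.367 of that water:
0.367×0.743×(1−α)×1610 = 292.26
(1−α) = 292.26/439.02 = 0.6657;  α = 0.3343.
Bypass flow = 0.3343×1610 = 538.19 kg/h.

538.2 kg/h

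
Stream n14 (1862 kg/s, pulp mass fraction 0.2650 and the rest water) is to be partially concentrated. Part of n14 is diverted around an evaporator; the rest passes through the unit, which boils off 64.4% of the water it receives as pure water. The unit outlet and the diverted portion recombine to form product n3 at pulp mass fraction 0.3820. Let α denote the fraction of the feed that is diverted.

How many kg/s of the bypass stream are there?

657.2 kg/s

All 1862×0.265 = 493.43 kg/s of pulp reaches n3, so n3 = 493.43/0.382 = 1291.7 kg/s and vapour = 570.3 kg/s.
The evaporator receives (1−α)·1862 of feed at 0.735 water and removes 0.644 of that water:
0.644×0.735×(1−α)×1862 = 570.3
(1−α) = 570.3/881.36 = 0.6471;  α = 0.3529.
Bypass flow = 0.3529×1862 = 657.16 kg/s.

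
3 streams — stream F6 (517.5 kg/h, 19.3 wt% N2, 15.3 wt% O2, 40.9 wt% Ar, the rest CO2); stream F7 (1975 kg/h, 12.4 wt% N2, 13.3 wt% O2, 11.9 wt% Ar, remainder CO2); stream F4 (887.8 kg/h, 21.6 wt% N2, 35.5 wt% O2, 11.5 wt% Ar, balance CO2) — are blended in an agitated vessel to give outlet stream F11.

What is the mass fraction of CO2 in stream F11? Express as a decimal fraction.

0.4846

Total flow out = 517.5 + 1975 + 887.8 = 3380.3 kg/h.
CO2 in = 517.5×0.245 + 1975×0.624 + 887.8×0.314 = 1638 kg/h.
CO2 mass fraction in F11 = 1638/3380.3 = 0.4846.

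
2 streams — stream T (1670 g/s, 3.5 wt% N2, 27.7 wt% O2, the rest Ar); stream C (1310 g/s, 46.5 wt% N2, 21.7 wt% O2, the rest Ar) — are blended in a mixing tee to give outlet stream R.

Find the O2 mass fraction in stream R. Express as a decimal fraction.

0.251

Total flow out = 1670 + 1310 = 2980 g/s.
O2 in = 1670×0.277 + 1310×0.217 = 746.86 g/s.
O2 mass fraction in R = 746.86/2980 = 0.251.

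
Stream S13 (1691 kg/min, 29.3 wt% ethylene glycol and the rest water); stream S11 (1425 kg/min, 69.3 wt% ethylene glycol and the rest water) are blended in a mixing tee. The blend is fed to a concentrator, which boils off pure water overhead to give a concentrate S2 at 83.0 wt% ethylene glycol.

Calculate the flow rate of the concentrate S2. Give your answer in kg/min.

ethylene glycol entering = 1691×0.293 + 1425×0.693 = 1483 kg/min.
All ethylene glycol reports to S2, so S2 = 1483/0.830 = 1786.7 kg/min.

1787 kg/min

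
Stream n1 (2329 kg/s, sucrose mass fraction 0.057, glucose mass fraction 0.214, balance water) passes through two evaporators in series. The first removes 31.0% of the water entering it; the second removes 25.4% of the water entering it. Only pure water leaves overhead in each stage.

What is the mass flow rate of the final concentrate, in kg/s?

1505 kg/s

water in feed = 2329×0.729 = 1697.8 kg/s.
After stage 1: water left = (1−0.310)×1697.8 = 1171.5; stream total = 1802.7 kg/s.
After stage 2: water left = (1−0.254)×1171.5 = 873.95; final concentrate = 1505.1 kg/s.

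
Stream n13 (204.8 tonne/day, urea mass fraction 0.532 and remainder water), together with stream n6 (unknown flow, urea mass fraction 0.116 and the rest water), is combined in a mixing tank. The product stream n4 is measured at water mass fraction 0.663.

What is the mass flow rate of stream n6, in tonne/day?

Let n6 be the unknown flow. Total out = 204.8 + n6.
water balance: 95.846 + 0.884·n6 = 0.663·(204.8 + n6)
(0.884 − 0.663)·n6 = 0.663×204.8 − 95.846 = 39.936
n6 = 39.936 / 0.221 = 180.71 tonne/day

180.7 tonne/day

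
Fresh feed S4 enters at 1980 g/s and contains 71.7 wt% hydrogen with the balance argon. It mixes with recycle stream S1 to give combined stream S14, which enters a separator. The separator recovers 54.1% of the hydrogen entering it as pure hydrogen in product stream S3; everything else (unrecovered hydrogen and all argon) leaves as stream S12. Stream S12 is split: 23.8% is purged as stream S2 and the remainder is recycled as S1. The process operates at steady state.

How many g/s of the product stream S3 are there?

hydrogen in S14: m_A = 1980×0.717 + (1−0.238)·(1−0.541)·m_A, so m_A = 1419.7/0.6502 = 2183.3 g/s.
Product S3 = 0.541×2183.3 = 1181.2 g/s.

1181 g/s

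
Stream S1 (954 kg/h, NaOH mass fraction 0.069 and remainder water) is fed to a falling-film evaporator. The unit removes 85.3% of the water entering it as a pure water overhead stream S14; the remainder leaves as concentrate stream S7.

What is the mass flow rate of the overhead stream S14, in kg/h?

757.6 kg/h

water entering = 954×0.931 = 888.17 kg/h; overhead removed = 0.853×888.17 = 757.61 kg/h.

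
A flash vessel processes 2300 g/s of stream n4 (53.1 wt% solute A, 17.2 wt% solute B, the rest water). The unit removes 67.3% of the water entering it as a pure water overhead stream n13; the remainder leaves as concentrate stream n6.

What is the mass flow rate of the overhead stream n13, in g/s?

459.7 g/s

water entering = 2300×0.297 = 683.1 g/s; overhead removed = 0.673×683.1 = 459.73 g/s.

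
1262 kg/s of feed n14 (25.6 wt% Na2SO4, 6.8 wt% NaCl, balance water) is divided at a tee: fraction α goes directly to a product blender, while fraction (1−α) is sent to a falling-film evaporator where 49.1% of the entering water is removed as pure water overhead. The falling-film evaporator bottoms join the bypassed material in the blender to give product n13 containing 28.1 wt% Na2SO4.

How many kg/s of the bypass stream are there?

All 1262×0.256 = 323.07 kg/s of Na2SO4 reaches n13, so n13 = 323.07/0.281 = 1149.7 kg/s and vapour = 112.28 kg/s.
The evaporator receives (1−α)·1262 of feed at 0.676 water and removes 0.491 of that water:
0.491×0.676×(1−α)×1262 = 112.28
(1−α) = 112.28/418.88 = 0.2680;  α = 0.7320.
Bypass flow = 0.7320×1262 = 923.73 kg/s.

923.7 kg/s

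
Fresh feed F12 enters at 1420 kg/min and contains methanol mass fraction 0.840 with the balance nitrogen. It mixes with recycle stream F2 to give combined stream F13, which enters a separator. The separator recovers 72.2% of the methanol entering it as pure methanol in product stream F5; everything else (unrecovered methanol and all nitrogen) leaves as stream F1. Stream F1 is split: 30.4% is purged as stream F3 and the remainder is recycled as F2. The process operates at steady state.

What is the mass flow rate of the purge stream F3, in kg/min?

nitrogen enters only via F12 and leaves only via the purge: 1420×0.160 = 0.304×(nitrogen in F1), and the separator passes all nitrogen, so nitrogen in F13 = nitrogen in F1 = 747.37 kg/min.
methanol in F13: m_A = 1420×0.840 + (1−0.304)·(1−0.722)·m_A, so m_A = 1192.8/0.8065 = 1479 kg/min.
F1 = (1−0.722)×1479 + 747.37 = 1158.5 kg/min.
Purge F3 = 0.304×1158.5 = 352.19 kg/min.

352.2 kg/min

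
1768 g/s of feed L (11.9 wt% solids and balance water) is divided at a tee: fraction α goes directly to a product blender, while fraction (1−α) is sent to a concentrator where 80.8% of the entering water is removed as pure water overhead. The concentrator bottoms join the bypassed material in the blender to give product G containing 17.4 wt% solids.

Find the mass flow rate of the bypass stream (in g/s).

982.9 g/s

All 1768×0.119 = 210.39 g/s of solids reaches G, so G = 210.39/0.174 = 1209.1 g/s and vapour = 558.85 g/s.
The evaporator receives (1−α)·1768 of feed at 0.881 water and removes 0.808 of that water:
0.808×0.881×(1−α)×1768 = 558.85
(1−α) = 558.85/1258.5 = 0.4440;  α = 0.5560.
Bypass flow = 0.5560×1768 = 982.93 g/s.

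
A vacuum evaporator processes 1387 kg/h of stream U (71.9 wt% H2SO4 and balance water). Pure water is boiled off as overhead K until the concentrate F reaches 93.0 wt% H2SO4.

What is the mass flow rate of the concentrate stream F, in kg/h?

H2SO4 is conserved: 1387×0.719 = 997.25 kg/h all reports to the concentrate.
Concentrate = 997.25/(target fraction) = 1072.3 kg/h.

1072 kg/h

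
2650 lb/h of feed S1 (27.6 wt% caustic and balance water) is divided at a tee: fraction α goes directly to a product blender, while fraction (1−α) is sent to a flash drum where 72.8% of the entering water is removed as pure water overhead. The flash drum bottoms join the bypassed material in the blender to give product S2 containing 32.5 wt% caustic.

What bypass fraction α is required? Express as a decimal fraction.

0.714

All 2650×0.276 = 731.4 lb/h of caustic reaches S2, so S2 = 731.4/0.325 = 2250.5 lb/h and vapour = 399.54 lb/h.
The evaporator receives (1−α)·2650 of feed at 0.724 water and removes 0.728 of that water:
0.728×0.724×(1−α)×2650 = 399.54
(1−α) = 399.54/1396.7 = 0.2861;  α = 0.7139.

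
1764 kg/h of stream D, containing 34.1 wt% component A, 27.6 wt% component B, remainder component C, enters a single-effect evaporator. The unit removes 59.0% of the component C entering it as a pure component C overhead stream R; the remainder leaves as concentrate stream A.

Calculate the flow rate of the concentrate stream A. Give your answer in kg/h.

1365 kg/h

component C entering = 1764×0.383 = 675.61 kg/h; overhead removed = 0.590×675.61 = 398.61 kg/h.
Concentrate = 1764 − 398.61 = 1365.4 kg/h.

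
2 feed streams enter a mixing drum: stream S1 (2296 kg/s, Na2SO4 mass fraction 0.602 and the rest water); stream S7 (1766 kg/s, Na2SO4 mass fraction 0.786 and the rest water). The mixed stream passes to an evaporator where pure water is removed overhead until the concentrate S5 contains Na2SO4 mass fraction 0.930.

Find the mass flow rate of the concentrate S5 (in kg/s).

Na2SO4 entering = 2296×0.602 + 1766×0.786 = 2770.3 kg/s.
All Na2SO4 reports to S5, so S5 = 2770.3/0.930 = 2978.8 kg/s.

2979 kg/s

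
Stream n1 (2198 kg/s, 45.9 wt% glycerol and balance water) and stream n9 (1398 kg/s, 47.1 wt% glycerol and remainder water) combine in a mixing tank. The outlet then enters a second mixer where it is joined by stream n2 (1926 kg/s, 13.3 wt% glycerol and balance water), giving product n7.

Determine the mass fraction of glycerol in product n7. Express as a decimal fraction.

0.348

Overall, product flow = 5522 kg/s.
glycerol in = 2198×0.459 + 1398×0.471 + 1926×0.133 = 1923.5 kg/s.
glycerol fraction in n7 = 0.348.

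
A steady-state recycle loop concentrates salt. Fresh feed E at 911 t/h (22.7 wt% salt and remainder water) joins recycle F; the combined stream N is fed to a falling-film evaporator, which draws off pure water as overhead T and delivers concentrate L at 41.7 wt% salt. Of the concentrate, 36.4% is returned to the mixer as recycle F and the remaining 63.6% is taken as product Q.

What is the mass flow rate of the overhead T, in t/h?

415.1 t/h

Overall salt balance (none leaves overhead): salt in fresh feed = salt in product, i.e. 911×0.227 = (1−0.364)·L·0.417.
L = 206.8/(0.417×0.636) = 779.74 t/h.
Recycle F = 0.364×779.74 = 283.83 t/h.
Combined feed N = 911 + 283.83 = 1194.8 t/h.
Overhead T = N − L = 1194.8 − 779.74 = 415.08 t/h.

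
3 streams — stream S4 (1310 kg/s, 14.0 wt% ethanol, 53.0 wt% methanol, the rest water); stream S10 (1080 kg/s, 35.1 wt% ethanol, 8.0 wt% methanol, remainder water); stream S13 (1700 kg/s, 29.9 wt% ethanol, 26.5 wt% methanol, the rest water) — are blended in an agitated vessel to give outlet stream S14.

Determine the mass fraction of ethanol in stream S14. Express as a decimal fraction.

Total flow out = 1310 + 1080 + 1700 = 4090 kg/s.
ethanol in = 1310×0.140 + 1080×0.351 + 1700×0.299 = 1070.8 kg/s.
ethanol mass fraction in S14 = 1070.8/4090 = 0.2618.

0.2618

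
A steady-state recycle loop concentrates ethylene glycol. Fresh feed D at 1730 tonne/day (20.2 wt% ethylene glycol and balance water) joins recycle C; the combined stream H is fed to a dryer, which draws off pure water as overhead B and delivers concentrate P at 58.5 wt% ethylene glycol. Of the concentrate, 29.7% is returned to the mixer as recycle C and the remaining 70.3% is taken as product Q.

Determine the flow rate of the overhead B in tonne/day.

1133 tonne/day

Overall ethylene glycol balance (none leaves overhead): ethylene glycol in fresh feed = ethylene glycol in product, i.e. 1730×0.202 = (1−0.297)·P·0.585.
P = 349.46/(0.585×0.703) = 849.74 tonne/day.
Recycle C = 0.297×849.74 = 252.37 tonne/day.
Combined feed H = 1730 + 252.37 = 1982.4 tonne/day.
Overhead B = H − P = 1982.4 − 849.74 = 1132.6 tonne/day.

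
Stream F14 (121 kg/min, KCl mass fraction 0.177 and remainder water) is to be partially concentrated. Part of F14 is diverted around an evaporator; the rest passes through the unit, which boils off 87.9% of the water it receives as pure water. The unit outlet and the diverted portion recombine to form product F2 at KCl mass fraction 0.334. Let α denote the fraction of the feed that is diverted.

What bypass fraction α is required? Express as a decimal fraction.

All 121×0.177 = 21.417 kg/min of KCl reaches F2, so F2 = 21.417/0.334 = 64.123 kg/min and vapour = 56.877 kg/min.
The evaporator receives (1−α)·121 of feed at 0.823 water and removes 0.879 of that water:
0.879×0.823×(1−α)×121 = 56.877
(1−α) = 56.877/87.533 = 0.6498;  α = 0.3502.

0.350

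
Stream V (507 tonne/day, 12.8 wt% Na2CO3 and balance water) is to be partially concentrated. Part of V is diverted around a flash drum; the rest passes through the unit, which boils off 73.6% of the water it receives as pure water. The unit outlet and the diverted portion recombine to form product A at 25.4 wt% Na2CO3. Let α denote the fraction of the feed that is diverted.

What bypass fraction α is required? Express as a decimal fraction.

All 507×0.128 = 64.896 tonne/day of Na2CO3 reaches A, so A = 64.896/0.254 = 255.5 tonne/day and vapour = 251.5 tonne/day.
The evaporator receives (1−α)·507 of feed at 0.872 water and removes 0.736 of that water:
0.736×0.872×(1−α)×507 = 251.5
(1−α) = 251.5/325.39 = 0.7729;  α = 0.2271.

0.227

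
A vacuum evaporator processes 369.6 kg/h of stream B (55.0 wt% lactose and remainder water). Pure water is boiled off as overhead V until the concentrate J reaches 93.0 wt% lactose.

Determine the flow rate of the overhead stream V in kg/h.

151 kg/h

lactose is conserved: 369.6×0.550 = 203.28 kg/h all reports to the concentrate.
Concentrate = 203.28/(target fraction) = 218.58 kg/h.
Overhead = 369.6 − 218.58 = 151.02 kg/h.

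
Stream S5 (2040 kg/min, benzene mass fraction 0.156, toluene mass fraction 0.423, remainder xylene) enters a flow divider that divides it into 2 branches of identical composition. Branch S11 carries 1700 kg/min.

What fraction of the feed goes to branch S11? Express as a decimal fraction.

0.833

Fraction to S11 = 1700/2040 = 0.8333.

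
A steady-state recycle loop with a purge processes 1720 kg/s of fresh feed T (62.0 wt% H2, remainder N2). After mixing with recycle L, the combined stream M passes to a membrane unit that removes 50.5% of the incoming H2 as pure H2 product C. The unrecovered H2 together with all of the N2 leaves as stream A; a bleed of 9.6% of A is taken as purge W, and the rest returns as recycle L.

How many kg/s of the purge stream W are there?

745.3 kg/s

N2 enters only via T and leaves only via the purge: 1720×0.380 = 0.096×(N2 in A), and the membrane unit passes all N2, so N2 in M = N2 in A = 6808.3 kg/s.
H2 in M: m_A = 1720×0.620 + (1−0.096)·(1−0.505)·m_A, so m_A = 1066.4/0.5525 = 1930.1 kg/s.
A = (1−0.505)×1930.1 + 6808.3 = 7763.7 kg/s.
Purge W = 0.096×7763.7 = 745.32 kg/s.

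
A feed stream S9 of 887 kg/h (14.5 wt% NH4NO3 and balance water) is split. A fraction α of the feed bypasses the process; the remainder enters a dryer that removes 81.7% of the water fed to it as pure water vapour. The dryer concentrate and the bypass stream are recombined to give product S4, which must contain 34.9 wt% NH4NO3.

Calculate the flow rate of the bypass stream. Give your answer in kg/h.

All 887×0.145 = 128.61 kg/h of NH4NO3 reaches S4, so S4 = 128.61/0.349 = 368.52 kg/h and vapour = 518.48 kg/h.
The evaporator receives (1−α)·887 of feed at 0.855 water and removes 0.817 of that water:
0.817×0.855×(1−α)×887 = 518.48
(1−α) = 518.48/619.6 = 0.8368;  α = 0.1632.
Bypass flow = 0.1632×887 = 144.77 kg/h.

144.8 kg/h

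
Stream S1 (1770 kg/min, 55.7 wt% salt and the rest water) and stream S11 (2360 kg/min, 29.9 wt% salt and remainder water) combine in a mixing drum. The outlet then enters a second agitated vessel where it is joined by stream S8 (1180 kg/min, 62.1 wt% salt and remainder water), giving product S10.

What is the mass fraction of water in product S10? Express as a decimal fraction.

0.5434

Overall, product flow = 5310 kg/min.
water in = 1770×0.443 + 2360×0.701 + 1180×0.379 = 2885.7 kg/min.
water fraction in S10 = 0.5434.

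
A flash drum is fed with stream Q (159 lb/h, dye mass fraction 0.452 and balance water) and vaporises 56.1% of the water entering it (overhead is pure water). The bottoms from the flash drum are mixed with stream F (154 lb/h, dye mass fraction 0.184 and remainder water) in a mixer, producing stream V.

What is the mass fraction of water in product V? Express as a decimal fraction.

0.621

Vapour removed = 0.561×0.548×159 = 48.881 lb/h; concentrate = 110.12 lb/h.
water reaching the mixer = 38.251 (from concentrate) + 154×0.816 = 163.91 lb/h.
Product flow = 110.12 + 154 = 264.12 lb/h; water fraction = 0.621.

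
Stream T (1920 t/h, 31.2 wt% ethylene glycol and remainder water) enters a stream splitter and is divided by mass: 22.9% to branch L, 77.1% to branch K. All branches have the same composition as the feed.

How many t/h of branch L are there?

439.7 t/h

Branch L flow = 0.229×1920 = 439.68 t/h.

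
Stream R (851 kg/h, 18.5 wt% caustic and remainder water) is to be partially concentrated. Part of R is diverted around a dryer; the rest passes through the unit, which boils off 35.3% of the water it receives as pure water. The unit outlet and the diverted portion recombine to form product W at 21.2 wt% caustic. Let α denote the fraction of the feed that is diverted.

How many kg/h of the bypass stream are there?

All 851×0.185 = 157.44 kg/h of caustic reaches W, so W = 157.44/0.212 = 742.62 kg/h and vapour = 108.38 kg/h.
The evaporator receives (1−α)·851 of feed at 0.815 water and removes 0.353 of that water:
0.353×0.815×(1−α)×851 = 108.38
(1−α) = 108.38/244.83 = 0.4427;  α = 0.5573.
Bypass flow = 0.5573×851 = 474.27 kg/h.

474.3 kg/h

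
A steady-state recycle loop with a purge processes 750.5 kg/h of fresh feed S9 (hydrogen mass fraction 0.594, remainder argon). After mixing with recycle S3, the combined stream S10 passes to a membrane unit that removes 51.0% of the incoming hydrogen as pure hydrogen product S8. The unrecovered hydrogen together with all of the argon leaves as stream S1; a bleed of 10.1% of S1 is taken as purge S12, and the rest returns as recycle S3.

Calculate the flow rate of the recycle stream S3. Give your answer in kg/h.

argon enters only via S9 and leaves only via the purge: 750.5×0.406 = 0.101×(argon in S1), and the membrane unit passes all argon, so argon in S10 = argon in S1 = 3016.9 kg/h.
hydrogen in S10: m_A = 750.5×0.594 + (1−0.101)·(1−0.510)·m_A, so m_A = 445.8/0.5595 = 796.79 kg/h.
S1 = (1−0.510)×796.79 + 3016.9 = 3407.3 kg/h.
Recycle S3 = (1−0.101)×3407.3 = 3063.2 kg/h.

3063 kg/h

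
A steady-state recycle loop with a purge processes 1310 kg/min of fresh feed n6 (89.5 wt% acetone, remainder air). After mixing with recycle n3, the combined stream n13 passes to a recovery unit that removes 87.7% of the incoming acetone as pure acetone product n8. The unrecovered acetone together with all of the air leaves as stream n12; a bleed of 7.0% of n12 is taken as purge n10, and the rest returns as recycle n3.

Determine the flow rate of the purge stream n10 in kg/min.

148.9 kg/min

air enters only via n6 and leaves only via the purge: 1310×0.105 = 0.070×(air in n12), and the recovery unit passes all air, so air in n13 = air in n12 = 1965 kg/min.
acetone in n13: m_A = 1310×0.895 + (1−0.070)·(1−0.877)·m_A, so m_A = 1172.5/0.8856 = 1323.9 kg/min.
n12 = (1−0.877)×1323.9 + 1965 = 2127.8 kg/min.
Purge n10 = 0.070×2127.8 = 148.95 kg/min.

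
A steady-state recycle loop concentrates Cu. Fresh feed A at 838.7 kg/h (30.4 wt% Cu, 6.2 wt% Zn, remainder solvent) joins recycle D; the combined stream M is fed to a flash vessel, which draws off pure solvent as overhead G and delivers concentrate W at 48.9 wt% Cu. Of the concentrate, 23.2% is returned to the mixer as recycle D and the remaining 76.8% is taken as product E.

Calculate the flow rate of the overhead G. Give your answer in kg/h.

Overall Cu balance (none leaves overhead): Cu in fresh feed = Cu in product, i.e. 838.7×0.304 = (1−0.232)·W·0.489.
W = 254.96/(0.489×0.768) = 678.91 kg/h.
Recycle D = 0.232×678.91 = 157.51 kg/h.
Combined feed M = 838.7 + 157.51 = 996.21 kg/h.
Overhead G = M − W = 996.21 − 678.91 = 317.3 kg/h.

317.3 kg/h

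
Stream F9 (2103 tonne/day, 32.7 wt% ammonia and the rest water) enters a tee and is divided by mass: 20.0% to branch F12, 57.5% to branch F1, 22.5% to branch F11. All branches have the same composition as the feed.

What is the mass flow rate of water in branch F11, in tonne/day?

Branch F11 total = 0.225×2103 = 473.18 tonne/day.
water in F11 = 0.673×473.18 = 318.45 tonne/day.

318.4 tonne/day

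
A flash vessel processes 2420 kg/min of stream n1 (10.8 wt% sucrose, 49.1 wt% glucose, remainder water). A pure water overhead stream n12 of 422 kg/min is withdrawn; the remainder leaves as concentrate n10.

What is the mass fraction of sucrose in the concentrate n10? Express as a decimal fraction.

sucrose is not removed: 2420×0.108 = 261.36 kg/min of sucrose enters n10.
Concentrate = 2420 − 422 = 1998 kg/min.
Mass fraction = 261.36/1998 = 0.131.

0.131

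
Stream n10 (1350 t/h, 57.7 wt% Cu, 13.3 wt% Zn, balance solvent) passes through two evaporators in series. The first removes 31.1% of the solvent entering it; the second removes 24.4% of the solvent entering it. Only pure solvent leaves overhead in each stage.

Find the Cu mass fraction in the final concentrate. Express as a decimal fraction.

0.6701

solvent in feed = 1350×0.290 = 391.5 t/h.
After stage 1: solvent left = (1−0.311)×391.5 = 269.74; stream total = 1228.2 t/h.
After stage 2: solvent left = (1−0.244)×269.74 = 203.93; final concentrate = 1162.4 t/h.
Cu fraction = 778.95/1162.4 = 0.6701.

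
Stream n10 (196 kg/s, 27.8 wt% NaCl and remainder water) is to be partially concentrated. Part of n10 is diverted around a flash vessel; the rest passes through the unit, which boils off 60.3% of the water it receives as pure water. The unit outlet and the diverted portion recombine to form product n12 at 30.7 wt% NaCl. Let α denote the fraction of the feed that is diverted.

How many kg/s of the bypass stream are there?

All 196×0.278 = 54.488 kg/s of NaCl reaches n12, so n12 = 54.488/0.307 = 177.49 kg/s and vapour = 18.515 kg/s.
The evaporator receives (1−α)·196 of feed at 0.722 water and removes 0.603 of that water:
0.603×0.722×(1−α)×196 = 18.515
(1−α) = 18.515/85.332 = 0.2170;  α = 0.7830.
Bypass flow = 0.7830×196 = 153.47 kg/s.

153.5 kg/s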